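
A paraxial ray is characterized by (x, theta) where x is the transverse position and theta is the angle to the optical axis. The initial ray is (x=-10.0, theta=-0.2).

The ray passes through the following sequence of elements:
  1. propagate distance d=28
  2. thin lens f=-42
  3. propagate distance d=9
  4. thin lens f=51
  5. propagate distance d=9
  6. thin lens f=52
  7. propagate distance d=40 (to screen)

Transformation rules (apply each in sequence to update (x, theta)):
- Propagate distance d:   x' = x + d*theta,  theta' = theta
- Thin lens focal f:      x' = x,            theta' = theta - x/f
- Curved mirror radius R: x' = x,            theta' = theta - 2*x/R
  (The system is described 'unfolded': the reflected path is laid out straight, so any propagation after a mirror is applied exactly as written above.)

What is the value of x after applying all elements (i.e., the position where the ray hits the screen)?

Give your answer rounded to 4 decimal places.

Initial: x=-10.0000 theta=-0.2000
After 1 (propagate distance d=28): x=-15.6000 theta=-0.2000
After 2 (thin lens f=-42): x=-15.6000 theta=-4/7 (≈-0.5714)
After 3 (propagate distance d=9): x=-726/35 (≈-20.7429) theta=-4/7 (≈-0.5714)
After 4 (thin lens f=51): x=-726/35 (≈-20.7429) theta=-14/85 (≈-0.1647)
After 5 (propagate distance d=9): x=-13224/595 (≈-22.2252) theta=-14/85 (≈-0.1647)
After 6 (thin lens f=52): x=-13224/595 (≈-22.2252) theta=2032/7735 (≈0.2627)
After 7 (propagate distance d=40 (to screen)): x=-90632/7735 (≈-11.7171) theta=2032/7735 (≈0.2627)
Rounded to 4 decimal places: x = -11.7171

Answer: -11.7171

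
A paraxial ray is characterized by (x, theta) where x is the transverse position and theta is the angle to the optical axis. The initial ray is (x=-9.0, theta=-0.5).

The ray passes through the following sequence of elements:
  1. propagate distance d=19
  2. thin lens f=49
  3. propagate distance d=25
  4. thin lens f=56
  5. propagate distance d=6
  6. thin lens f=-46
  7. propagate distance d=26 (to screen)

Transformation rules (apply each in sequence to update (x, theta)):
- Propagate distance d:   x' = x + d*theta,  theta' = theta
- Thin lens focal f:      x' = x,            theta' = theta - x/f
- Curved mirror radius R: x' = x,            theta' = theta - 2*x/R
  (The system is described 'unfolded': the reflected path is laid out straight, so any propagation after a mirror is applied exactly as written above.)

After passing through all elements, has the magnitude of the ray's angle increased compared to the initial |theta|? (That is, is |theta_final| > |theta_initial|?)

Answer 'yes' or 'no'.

Answer: no

Derivation:
Initial: x=-9.0000 theta=-0.5000
After 1 (propagate distance d=19): x=-18.5000 theta=-0.5000
After 2 (thin lens f=49): x=-18.5000 theta=-6/49 (≈-0.1224)
After 3 (propagate distance d=25): x=-2113/98 (≈-21.5612) theta=-6/49 (≈-0.1224)
After 4 (thin lens f=56): x=-2113/98 (≈-21.5612) theta=1441/5488 (≈0.2626)
After 5 (propagate distance d=6): x=-54841/2744 (≈-19.9858) theta=1441/5488 (≈0.2626)
After 6 (thin lens f=-46): x=-54841/2744 (≈-19.9858) theta=-10849/63112 (≈-0.1719)
After 7 (propagate distance d=26 (to screen)): x=-1543417/63112 (≈-24.4552) theta=-10849/63112 (≈-0.1719)
|theta_initial|=0.5000 |theta_final|=10849/63112 (≈0.1719) -> not increased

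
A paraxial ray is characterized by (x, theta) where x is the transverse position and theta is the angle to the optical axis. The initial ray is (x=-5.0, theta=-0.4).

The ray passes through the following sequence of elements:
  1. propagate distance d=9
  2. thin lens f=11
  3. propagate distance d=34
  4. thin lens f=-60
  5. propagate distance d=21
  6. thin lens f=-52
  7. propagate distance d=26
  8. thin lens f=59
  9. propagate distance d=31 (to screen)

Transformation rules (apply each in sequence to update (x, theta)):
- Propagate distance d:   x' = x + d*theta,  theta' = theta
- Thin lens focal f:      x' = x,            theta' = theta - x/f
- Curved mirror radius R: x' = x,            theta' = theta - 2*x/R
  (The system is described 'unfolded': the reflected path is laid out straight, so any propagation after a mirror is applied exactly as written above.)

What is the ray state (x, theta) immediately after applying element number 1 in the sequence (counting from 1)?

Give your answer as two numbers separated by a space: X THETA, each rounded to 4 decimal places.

Initial: x=-5.0000 theta=-0.4000
After 1 (propagate distance d=9): x=-8.6000 theta=-0.4000
Rounded to 4 decimal places: x = -8.6000, theta = -0.4000

Answer: -8.6000 -0.4000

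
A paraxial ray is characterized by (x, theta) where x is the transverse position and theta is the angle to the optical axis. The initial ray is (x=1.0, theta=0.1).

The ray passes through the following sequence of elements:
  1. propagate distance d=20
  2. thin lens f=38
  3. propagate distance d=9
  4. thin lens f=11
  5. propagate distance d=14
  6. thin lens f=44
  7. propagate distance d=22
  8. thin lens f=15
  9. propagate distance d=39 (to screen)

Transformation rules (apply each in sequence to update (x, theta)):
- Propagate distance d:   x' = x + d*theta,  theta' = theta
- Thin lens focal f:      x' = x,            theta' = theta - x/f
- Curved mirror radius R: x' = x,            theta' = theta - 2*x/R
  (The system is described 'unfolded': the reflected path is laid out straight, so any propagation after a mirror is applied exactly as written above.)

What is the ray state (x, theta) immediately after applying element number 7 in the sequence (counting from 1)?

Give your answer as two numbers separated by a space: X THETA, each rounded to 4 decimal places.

Initial: x=1.0000 theta=0.1000
After 1 (propagate distance d=20): x=3.0000 theta=0.1000
After 2 (thin lens f=38): x=3.0000 theta=2/95 (≈0.0211)
After 3 (propagate distance d=9): x=303/95 (≈3.1895) theta=2/95 (≈0.0211)
After 4 (thin lens f=11): x=303/95 (≈3.1895) theta=-281/1045 (≈-0.2689)
After 5 (propagate distance d=14): x=-601/1045 (≈-0.5751) theta=-281/1045 (≈-0.2689)
After 6 (thin lens f=44): x=-601/1045 (≈-0.5751) theta=-11763/45980 (≈-0.2558)
After 7 (propagate distance d=22): x=-2593/418 (≈-6.2033) theta=-11763/45980 (≈-0.2558)
Rounded to 4 decimal places: x = -6.2033, theta = -0.2558

Answer: -6.2033 -0.2558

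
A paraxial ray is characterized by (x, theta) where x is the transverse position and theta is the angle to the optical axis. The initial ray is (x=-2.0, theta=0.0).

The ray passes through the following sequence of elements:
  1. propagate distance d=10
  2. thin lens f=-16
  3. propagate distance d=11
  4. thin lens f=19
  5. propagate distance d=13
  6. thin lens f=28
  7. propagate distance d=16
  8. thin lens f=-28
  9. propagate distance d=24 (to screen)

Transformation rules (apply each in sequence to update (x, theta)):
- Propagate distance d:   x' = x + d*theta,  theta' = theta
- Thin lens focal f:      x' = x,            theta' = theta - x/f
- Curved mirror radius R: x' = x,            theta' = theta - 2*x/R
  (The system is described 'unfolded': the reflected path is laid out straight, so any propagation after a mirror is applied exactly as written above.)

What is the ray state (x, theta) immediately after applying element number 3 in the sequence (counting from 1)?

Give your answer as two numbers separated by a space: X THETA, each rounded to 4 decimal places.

Initial: x=-2.0000 theta=0.0000
After 1 (propagate distance d=10): x=-2.0000 theta=0.0000
After 2 (thin lens f=-16): x=-2.0000 theta=-0.1250
After 3 (propagate distance d=11): x=-3.3750 theta=-0.1250
Rounded to 4 decimal places: x = -3.3750, theta = -0.1250

Answer: -3.3750 -0.1250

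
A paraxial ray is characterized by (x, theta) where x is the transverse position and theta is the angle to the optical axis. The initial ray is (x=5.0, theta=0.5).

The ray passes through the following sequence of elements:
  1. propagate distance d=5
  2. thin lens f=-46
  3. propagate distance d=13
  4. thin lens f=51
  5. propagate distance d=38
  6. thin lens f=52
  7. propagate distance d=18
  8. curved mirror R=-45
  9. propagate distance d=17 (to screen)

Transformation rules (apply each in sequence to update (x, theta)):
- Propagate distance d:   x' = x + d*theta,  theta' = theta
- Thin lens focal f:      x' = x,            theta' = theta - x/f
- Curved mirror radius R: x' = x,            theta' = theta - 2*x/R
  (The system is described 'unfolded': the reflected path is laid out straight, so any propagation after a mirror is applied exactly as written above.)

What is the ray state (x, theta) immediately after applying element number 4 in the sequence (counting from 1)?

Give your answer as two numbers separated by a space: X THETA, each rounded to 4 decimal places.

Initial: x=5.0000 theta=0.5000
After 1 (propagate distance d=5): x=7.5000 theta=0.5000
After 2 (thin lens f=-46): x=7.5000 theta=61/92 (≈0.6630)
After 3 (propagate distance d=13): x=1483/92 (≈16.1196) theta=61/92 (≈0.6630)
After 4 (thin lens f=51): x=1483/92 (≈16.1196) theta=407/1173 (≈0.3470)
Rounded to 4 decimal places: x = 16.1196, theta = 0.3470

Answer: 16.1196 0.3470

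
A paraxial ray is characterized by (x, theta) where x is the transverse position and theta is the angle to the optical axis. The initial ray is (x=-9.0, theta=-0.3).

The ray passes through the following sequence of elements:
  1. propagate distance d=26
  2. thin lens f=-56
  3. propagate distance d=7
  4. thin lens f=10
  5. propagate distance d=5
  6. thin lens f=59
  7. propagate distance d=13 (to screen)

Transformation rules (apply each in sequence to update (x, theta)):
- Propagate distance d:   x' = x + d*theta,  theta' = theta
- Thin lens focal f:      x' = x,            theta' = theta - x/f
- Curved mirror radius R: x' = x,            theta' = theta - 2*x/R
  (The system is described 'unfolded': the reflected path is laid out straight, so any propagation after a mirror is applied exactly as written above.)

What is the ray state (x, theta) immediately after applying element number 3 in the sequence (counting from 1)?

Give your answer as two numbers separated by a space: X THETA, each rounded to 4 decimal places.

Initial: x=-9.0000 theta=-0.3000
After 1 (propagate distance d=26): x=-16.8000 theta=-0.3000
After 2 (thin lens f=-56): x=-16.8000 theta=-0.6000
After 3 (propagate distance d=7): x=-21.0000 theta=-0.6000
Rounded to 4 decimal places: x = -21.0000, theta = -0.6000

Answer: -21.0000 -0.6000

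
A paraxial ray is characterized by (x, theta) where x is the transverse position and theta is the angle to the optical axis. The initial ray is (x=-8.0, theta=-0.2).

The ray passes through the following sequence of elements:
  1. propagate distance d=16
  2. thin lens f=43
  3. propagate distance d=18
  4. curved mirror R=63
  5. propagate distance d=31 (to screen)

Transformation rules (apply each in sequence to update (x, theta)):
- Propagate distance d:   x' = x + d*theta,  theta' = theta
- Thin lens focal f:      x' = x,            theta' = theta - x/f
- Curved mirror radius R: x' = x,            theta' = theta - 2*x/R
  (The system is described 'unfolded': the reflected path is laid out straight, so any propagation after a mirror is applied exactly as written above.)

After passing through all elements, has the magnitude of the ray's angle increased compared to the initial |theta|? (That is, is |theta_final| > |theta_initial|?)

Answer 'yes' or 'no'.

Answer: yes

Derivation:
Initial: x=-8.0000 theta=-0.2000
After 1 (propagate distance d=16): x=-11.2000 theta=-0.2000
After 2 (thin lens f=43): x=-11.2000 theta=13/215 (≈0.0605)
After 3 (propagate distance d=18): x=-2174/215 (≈-10.1116) theta=13/215 (≈0.0605)
After 4 (curved mirror R=63): x=-2174/215 (≈-10.1116) theta=5167/13545 (≈0.3815)
After 5 (propagate distance d=31 (to screen)): x=4643/2709 (≈1.7139) theta=5167/13545 (≈0.3815)
|theta_initial|=0.2000 |theta_final|=5167/13545 (≈0.3815) -> increased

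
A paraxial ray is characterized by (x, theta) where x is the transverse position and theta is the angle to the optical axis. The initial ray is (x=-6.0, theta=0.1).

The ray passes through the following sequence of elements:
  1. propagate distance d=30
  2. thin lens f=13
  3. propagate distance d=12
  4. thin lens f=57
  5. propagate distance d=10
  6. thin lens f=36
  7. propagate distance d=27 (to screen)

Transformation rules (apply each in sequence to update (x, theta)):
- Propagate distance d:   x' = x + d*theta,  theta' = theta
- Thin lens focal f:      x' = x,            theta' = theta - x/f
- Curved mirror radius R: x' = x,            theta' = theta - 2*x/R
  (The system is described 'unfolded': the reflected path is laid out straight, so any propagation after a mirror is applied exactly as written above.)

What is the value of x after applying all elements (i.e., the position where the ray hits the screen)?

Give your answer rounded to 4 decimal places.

Answer: 9.4984

Derivation:
Initial: x=-6.0000 theta=0.1000
After 1 (propagate distance d=30): x=-3.0000 theta=0.1000
After 2 (thin lens f=13): x=-3.0000 theta=43/130 (≈0.3308)
After 3 (propagate distance d=12): x=63/65 (≈0.9692) theta=43/130 (≈0.3308)
After 4 (thin lens f=57): x=63/65 (≈0.9692) theta=155/494 (≈0.3138)
After 5 (propagate distance d=10): x=5072/1235 (≈4.1069) theta=155/494 (≈0.3138)
After 6 (thin lens f=36): x=5072/1235 (≈4.1069) theta=4439/22230 (≈0.1997)
After 7 (propagate distance d=27 (to screen)): x=23461/2470 (≈9.4984) theta=4439/22230 (≈0.1997)
Rounded to 4 decimal places: x = 9.4984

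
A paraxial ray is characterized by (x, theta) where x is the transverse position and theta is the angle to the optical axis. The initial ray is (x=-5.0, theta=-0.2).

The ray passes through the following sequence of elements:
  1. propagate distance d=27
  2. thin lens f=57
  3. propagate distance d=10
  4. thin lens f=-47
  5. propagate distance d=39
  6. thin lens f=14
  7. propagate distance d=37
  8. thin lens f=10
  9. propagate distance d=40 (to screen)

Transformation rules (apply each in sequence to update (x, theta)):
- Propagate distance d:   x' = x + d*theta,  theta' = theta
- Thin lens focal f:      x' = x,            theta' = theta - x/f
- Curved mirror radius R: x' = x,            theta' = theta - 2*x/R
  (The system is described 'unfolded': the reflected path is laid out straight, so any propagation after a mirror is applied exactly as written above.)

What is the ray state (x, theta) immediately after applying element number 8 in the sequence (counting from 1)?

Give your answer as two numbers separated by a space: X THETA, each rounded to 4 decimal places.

Answer: 23.9402 -1.2055

Derivation:
Initial: x=-5.0000 theta=-0.2000
After 1 (propagate distance d=27): x=-10.4000 theta=-0.2000
After 2 (thin lens f=57): x=-10.4000 theta=-1/57 (≈-0.0175)
After 3 (propagate distance d=10): x=-3014/285 (≈-10.5754) theta=-1/57 (≈-0.0175)
After 4 (thin lens f=-47): x=-3014/285 (≈-10.5754) theta=-57/235 (≈-0.2426)
After 5 (propagate distance d=39): x=-268369/13395 (≈-20.0350) theta=-57/235 (≈-0.2426)
After 6 (thin lens f=14): x=-268369/13395 (≈-20.0350) theta=222883/187530 (≈1.1885)
After 7 (propagate distance d=37): x=897901/37506 (≈23.9402) theta=222883/187530 (≈1.1885)
After 8 (thin lens f=10): x=897901/37506 (≈23.9402) theta=-90427/75012 (≈-1.2055)
Rounded to 4 decimal places: x = 23.9402, theta = -1.2055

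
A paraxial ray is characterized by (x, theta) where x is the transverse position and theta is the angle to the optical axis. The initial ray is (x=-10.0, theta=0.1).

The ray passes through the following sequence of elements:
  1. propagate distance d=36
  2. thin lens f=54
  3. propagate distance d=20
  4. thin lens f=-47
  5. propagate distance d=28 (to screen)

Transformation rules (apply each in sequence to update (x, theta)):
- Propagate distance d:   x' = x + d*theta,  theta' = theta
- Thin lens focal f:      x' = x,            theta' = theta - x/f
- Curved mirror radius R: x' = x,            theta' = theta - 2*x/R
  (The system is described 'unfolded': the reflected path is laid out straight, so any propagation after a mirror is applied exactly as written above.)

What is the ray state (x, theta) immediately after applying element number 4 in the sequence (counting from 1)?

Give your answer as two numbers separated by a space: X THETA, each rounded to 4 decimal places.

Initial: x=-10.0000 theta=0.1000
After 1 (propagate distance d=36): x=-6.4000 theta=0.1000
After 2 (thin lens f=54): x=-6.4000 theta=59/270 (≈0.2185)
After 3 (propagate distance d=20): x=-274/135 (≈-2.0296) theta=59/270 (≈0.2185)
After 4 (thin lens f=-47): x=-274/135 (≈-2.0296) theta=445/2538 (≈0.1753)
Rounded to 4 decimal places: x = -2.0296, theta = 0.1753

Answer: -2.0296 0.1753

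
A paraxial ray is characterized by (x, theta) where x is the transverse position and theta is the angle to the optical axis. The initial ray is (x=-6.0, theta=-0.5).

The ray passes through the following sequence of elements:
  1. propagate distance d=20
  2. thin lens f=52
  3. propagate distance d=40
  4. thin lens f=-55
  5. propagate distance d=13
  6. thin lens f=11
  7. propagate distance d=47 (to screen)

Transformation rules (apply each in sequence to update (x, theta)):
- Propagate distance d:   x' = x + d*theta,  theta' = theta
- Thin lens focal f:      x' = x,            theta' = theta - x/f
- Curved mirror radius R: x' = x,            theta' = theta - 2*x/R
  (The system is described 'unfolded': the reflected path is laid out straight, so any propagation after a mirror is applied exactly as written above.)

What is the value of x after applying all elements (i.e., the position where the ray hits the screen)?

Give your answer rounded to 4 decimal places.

Initial: x=-6.0000 theta=-0.5000
After 1 (propagate distance d=20): x=-16.0000 theta=-0.5000
After 2 (thin lens f=52): x=-16.0000 theta=-5/26 (≈-0.1923)
After 3 (propagate distance d=40): x=-308/13 (≈-23.6923) theta=-5/26 (≈-0.1923)
After 4 (thin lens f=-55): x=-308/13 (≈-23.6923) theta=-81/130 (≈-0.6231)
After 5 (propagate distance d=13): x=-4133/130 (≈-31.7923) theta=-81/130 (≈-0.6231)
After 6 (thin lens f=11): x=-4133/130 (≈-31.7923) theta=1621/715 (≈2.2671)
After 7 (propagate distance d=47 (to screen)): x=106911/1430 (≈74.7629) theta=1621/715 (≈2.2671)
Rounded to 4 decimal places: x = 74.7629

Answer: 74.7629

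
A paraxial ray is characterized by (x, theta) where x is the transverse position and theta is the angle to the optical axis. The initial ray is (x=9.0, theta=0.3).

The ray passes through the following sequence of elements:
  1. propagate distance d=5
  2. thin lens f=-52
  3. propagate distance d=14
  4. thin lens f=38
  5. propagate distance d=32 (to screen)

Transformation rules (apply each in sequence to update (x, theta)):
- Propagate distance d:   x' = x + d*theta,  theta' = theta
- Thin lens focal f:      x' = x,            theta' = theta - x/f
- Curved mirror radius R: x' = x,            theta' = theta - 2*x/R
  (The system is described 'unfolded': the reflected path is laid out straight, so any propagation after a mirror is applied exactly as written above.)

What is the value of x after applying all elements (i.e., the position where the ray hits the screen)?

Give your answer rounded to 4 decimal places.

Answer: 18.8289

Derivation:
Initial: x=9.0000 theta=0.3000
After 1 (propagate distance d=5): x=10.5000 theta=0.3000
After 2 (thin lens f=-52): x=10.5000 theta=261/520 (≈0.5019)
After 3 (propagate distance d=14): x=4557/260 (≈17.5269) theta=261/520 (≈0.5019)
After 4 (thin lens f=38): x=4557/260 (≈17.5269) theta=201/4940 (≈0.0407)
After 5 (propagate distance d=32 (to screen)): x=1431/76 (≈18.8289) theta=201/4940 (≈0.0407)
Rounded to 4 decimal places: x = 18.8289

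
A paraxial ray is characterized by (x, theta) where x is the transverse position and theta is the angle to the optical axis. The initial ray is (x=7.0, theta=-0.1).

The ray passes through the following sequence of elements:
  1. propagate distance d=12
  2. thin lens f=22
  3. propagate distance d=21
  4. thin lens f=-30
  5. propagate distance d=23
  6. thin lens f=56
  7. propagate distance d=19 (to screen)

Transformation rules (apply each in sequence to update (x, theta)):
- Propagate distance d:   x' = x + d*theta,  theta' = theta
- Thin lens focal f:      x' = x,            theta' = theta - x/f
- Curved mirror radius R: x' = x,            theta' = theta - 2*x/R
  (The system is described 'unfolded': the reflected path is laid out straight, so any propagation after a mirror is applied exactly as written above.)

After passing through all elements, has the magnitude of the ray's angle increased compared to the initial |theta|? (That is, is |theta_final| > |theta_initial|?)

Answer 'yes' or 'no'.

Answer: yes

Derivation:
Initial: x=7.0000 theta=-0.1000
After 1 (propagate distance d=12): x=5.8000 theta=-0.1000
After 2 (thin lens f=22): x=5.8000 theta=-4/11 (≈-0.3636)
After 3 (propagate distance d=21): x=-101/55 (≈-1.8364) theta=-4/11 (≈-0.3636)
After 4 (thin lens f=-30): x=-101/55 (≈-1.8364) theta=-701/1650 (≈-0.4248)
After 5 (propagate distance d=23): x=-19153/1650 (≈-11.6079) theta=-701/1650 (≈-0.4248)
After 6 (thin lens f=56): x=-19153/1650 (≈-11.6079) theta=-6701/30800 (≈-0.2176)
After 7 (propagate distance d=19 (to screen)): x=-58181/3696 (≈-15.7416) theta=-6701/30800 (≈-0.2176)
|theta_initial|=0.1000 |theta_final|=6701/30800 (≈0.2176) -> increased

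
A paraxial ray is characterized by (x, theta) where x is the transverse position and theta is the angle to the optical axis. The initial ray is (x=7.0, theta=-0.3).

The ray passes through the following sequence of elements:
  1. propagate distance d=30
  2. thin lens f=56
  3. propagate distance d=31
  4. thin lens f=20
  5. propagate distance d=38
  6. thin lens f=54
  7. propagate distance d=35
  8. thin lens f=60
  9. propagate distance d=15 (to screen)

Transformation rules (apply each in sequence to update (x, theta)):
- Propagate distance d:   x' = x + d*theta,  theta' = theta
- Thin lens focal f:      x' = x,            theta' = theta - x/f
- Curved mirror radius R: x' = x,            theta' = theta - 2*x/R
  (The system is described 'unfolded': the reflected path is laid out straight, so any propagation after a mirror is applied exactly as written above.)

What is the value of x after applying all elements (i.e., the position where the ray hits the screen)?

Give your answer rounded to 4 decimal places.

Initial: x=7.0000 theta=-0.3000
After 1 (propagate distance d=30): x=-2.0000 theta=-0.3000
After 2 (thin lens f=56): x=-2.0000 theta=-37/140 (≈-0.2643)
After 3 (propagate distance d=31): x=-1427/140 (≈-10.1929) theta=-37/140 (≈-0.2643)
After 4 (thin lens f=20): x=-1427/140 (≈-10.1929) theta=687/2800 (≈0.2454)
After 5 (propagate distance d=38): x=-1217/1400 (≈-0.8693) theta=687/2800 (≈0.2454)
After 6 (thin lens f=54): x=-1217/1400 (≈-0.8693) theta=9883/37800 (≈0.2615)
After 7 (propagate distance d=35): x=156523/18900 (≈8.2816) theta=9883/37800 (≈0.2615)
After 8 (thin lens f=60): x=156523/18900 (≈8.2816) theta=139967/1134000 (≈0.1234)
After 9 (propagate distance d=15 (to screen)): x=36479/3600 (≈10.1331) theta=139967/1134000 (≈0.1234)
Rounded to 4 decimal places: x = 10.1331

Answer: 10.1331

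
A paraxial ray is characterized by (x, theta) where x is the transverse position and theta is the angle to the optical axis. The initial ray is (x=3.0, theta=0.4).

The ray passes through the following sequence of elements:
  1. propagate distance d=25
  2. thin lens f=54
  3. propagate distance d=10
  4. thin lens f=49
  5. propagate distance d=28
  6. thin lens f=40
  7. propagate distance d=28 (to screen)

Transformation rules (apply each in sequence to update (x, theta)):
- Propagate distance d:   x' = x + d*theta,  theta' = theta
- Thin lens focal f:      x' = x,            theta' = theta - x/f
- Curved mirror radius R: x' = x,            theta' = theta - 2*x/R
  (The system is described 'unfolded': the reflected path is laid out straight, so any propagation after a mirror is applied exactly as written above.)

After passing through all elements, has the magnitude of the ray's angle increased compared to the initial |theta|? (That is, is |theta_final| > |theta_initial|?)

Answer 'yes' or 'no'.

Answer: yes

Derivation:
Initial: x=3.0000 theta=0.4000
After 1 (propagate distance d=25): x=13.0000 theta=0.4000
After 2 (thin lens f=54): x=13.0000 theta=43/270 (≈0.1593)
After 3 (propagate distance d=10): x=394/27 (≈14.5926) theta=43/270 (≈0.1593)
After 4 (thin lens f=49): x=394/27 (≈14.5926) theta=-611/4410 (≈-0.1385)
After 5 (propagate distance d=28): x=10124/945 (≈10.7132) theta=-611/4410 (≈-0.1385)
After 6 (thin lens f=40): x=10124/945 (≈10.7132) theta=-13441/33075 (≈-0.4064)
After 7 (propagate distance d=28 (to screen)): x=-1048/1575 (≈-0.6654) theta=-13441/33075 (≈-0.4064)
|theta_initial|=0.4000 |theta_final|=13441/33075 (≈0.4064) -> increased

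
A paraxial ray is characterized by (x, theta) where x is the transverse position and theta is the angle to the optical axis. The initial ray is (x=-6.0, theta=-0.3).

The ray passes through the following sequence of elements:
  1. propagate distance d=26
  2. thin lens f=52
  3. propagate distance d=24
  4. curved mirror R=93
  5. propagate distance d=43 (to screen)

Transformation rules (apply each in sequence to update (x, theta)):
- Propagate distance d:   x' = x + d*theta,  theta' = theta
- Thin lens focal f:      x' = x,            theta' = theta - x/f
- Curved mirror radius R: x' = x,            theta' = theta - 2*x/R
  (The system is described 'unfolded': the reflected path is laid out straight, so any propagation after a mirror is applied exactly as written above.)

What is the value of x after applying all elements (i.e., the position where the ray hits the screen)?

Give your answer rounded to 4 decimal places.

Initial: x=-6.0000 theta=-0.3000
After 1 (propagate distance d=26): x=-13.8000 theta=-0.3000
After 2 (thin lens f=52): x=-13.8000 theta=-9/260 (≈-0.0346)
After 3 (propagate distance d=24): x=-951/65 (≈-14.6308) theta=-9/260 (≈-0.0346)
After 4 (curved mirror R=93): x=-951/65 (≈-14.6308) theta=2257/8060 (≈0.2800)
After 5 (propagate distance d=43 (to screen)): x=-20873/8060 (≈-2.5897) theta=2257/8060 (≈0.2800)
Rounded to 4 decimal places: x = -2.5897

Answer: -2.5897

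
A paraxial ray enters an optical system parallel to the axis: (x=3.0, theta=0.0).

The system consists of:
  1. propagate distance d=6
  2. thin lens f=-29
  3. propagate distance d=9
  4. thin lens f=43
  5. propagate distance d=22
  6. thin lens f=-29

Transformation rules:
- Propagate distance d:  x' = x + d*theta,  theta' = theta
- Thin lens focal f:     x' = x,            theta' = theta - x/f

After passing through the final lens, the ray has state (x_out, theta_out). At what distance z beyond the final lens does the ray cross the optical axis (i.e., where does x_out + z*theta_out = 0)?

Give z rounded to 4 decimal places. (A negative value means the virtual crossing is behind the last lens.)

Answer: -26.7740

Derivation:
Initial: x=3.0000 theta=0.0000
After 1 (propagate distance d=6): x=3.0000 theta=0.0000
After 2 (thin lens f=-29): x=3.0000 theta=3/29 (≈0.1034)
After 3 (propagate distance d=9): x=114/29 (≈3.9310) theta=3/29 (≈0.1034)
After 4 (thin lens f=43): x=114/29 (≈3.9310) theta=15/1247 (≈0.0120)
After 5 (propagate distance d=22): x=5232/1247 (≈4.1957) theta=15/1247 (≈0.0120)
After 6 (thin lens f=-29): x=5232/1247 (≈4.1957) theta=5667/36163 (≈0.1567)
z_focus = -x_out/theta_out = -(5232/1247)/(5667/36163) = -50576/1889 ≈ -26.7740
Rounded to 4 decimal places: z = -26.7740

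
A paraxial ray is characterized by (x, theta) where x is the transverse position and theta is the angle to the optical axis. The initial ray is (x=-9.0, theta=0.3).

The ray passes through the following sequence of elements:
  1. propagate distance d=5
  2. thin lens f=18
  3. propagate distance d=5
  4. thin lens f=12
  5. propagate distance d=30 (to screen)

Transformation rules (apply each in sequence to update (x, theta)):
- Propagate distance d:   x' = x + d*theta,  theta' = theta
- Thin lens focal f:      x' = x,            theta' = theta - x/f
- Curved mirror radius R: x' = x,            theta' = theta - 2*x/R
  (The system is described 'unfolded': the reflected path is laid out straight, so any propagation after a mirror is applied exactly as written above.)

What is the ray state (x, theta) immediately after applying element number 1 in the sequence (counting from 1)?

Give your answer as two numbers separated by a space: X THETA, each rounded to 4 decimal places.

Answer: -7.5000 0.3000

Derivation:
Initial: x=-9.0000 theta=0.3000
After 1 (propagate distance d=5): x=-7.5000 theta=0.3000
Rounded to 4 decimal places: x = -7.5000, theta = 0.3000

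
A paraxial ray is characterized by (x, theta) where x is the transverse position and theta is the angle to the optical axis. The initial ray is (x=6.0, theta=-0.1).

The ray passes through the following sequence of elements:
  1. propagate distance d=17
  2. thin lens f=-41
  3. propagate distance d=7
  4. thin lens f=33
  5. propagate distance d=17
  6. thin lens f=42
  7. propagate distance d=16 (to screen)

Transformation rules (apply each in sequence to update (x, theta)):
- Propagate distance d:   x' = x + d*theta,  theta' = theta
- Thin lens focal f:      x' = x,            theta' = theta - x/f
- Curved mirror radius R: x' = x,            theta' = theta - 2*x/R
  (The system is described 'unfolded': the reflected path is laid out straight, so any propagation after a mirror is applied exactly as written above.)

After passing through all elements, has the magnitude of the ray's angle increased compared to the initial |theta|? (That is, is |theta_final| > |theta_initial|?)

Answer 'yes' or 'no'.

Answer: yes

Derivation:
Initial: x=6.0000 theta=-0.1000
After 1 (propagate distance d=17): x=4.3000 theta=-0.1000
After 2 (thin lens f=-41): x=4.3000 theta=1/205 (≈0.0049)
After 3 (propagate distance d=7): x=1777/410 (≈4.3341) theta=1/205 (≈0.0049)
After 4 (thin lens f=33): x=1777/410 (≈4.3341) theta=-1711/13530 (≈-0.1265)
After 5 (propagate distance d=17): x=14777/6765 (≈2.1843) theta=-1711/13530 (≈-0.1265)
After 6 (thin lens f=42): x=14777/6765 (≈2.1843) theta=-3622/20295 (≈-0.1785)
After 7 (propagate distance d=16 (to screen)): x=-13621/20295 (≈-0.6712) theta=-3622/20295 (≈-0.1785)
|theta_initial|=0.1000 |theta_final|=3622/20295 (≈0.1785) -> increased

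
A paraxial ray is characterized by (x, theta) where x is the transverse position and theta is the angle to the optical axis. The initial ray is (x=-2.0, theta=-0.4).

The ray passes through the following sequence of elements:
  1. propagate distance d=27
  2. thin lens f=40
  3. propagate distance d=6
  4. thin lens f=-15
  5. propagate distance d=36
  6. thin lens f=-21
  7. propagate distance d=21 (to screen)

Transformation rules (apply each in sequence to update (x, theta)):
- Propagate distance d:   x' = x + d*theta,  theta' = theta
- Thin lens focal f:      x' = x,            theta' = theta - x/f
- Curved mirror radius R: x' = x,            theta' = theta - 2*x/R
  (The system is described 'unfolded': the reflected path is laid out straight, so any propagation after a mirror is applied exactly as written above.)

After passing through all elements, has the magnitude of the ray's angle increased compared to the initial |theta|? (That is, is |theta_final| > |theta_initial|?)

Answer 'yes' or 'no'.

Initial: x=-2.0000 theta=-0.4000
After 1 (propagate distance d=27): x=-12.8000 theta=-0.4000
After 2 (thin lens f=40): x=-12.8000 theta=-0.0800
After 3 (propagate distance d=6): x=-13.2800 theta=-0.0800
After 4 (thin lens f=-15): x=-13.2800 theta=-362/375 (≈-0.9653)
After 5 (propagate distance d=36): x=-48.0320 theta=-362/375 (≈-0.9653)
After 6 (thin lens f=-21): x=-48.0320 theta=-2846/875 (≈-3.2526)
After 7 (propagate distance d=21 (to screen)): x=-116.3360 theta=-2846/875 (≈-3.2526)
|theta_initial|=0.4000 |theta_final|=2846/875 (≈3.2526) -> increased

Answer: yes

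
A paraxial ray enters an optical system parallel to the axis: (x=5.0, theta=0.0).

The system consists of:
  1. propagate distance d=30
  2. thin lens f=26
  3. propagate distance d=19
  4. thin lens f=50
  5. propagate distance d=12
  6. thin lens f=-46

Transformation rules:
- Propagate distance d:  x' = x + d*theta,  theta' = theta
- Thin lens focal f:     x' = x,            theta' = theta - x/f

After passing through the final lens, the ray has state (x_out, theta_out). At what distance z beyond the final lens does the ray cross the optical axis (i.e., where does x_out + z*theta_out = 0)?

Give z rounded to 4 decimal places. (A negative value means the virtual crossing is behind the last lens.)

Answer: -5.1976

Derivation:
Initial: x=5.0000 theta=0.0000
After 1 (propagate distance d=30): x=5.0000 theta=0.0000
After 2 (thin lens f=26): x=5.0000 theta=-5/26 (≈-0.1923)
After 3 (propagate distance d=19): x=35/26 (≈1.3462) theta=-5/26 (≈-0.1923)
After 4 (thin lens f=50): x=35/26 (≈1.3462) theta=-57/260 (≈-0.2192)
After 5 (propagate distance d=12): x=-167/130 (≈-1.2846) theta=-57/260 (≈-0.2192)
After 6 (thin lens f=-46): x=-167/130 (≈-1.2846) theta=-739/2990 (≈-0.2472)
z_focus = -x_out/theta_out = -(-167/130)/(-739/2990) = -3841/739 ≈ -5.1976
Rounded to 4 decimal places: z = -5.1976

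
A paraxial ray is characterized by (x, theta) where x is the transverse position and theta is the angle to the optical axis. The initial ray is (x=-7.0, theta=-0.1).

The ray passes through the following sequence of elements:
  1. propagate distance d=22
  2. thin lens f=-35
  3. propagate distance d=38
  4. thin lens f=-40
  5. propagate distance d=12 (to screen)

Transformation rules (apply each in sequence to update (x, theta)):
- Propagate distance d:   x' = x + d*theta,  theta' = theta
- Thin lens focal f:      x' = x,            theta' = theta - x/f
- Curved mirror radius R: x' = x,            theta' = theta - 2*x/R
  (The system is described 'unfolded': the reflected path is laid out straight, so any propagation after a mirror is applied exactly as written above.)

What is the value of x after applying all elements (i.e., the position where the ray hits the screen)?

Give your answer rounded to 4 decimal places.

Answer: -34.2394

Derivation:
Initial: x=-7.0000 theta=-0.1000
After 1 (propagate distance d=22): x=-9.2000 theta=-0.1000
After 2 (thin lens f=-35): x=-9.2000 theta=-127/350 (≈-0.3629)
After 3 (propagate distance d=38): x=-4023/175 (≈-22.9886) theta=-127/350 (≈-0.3629)
After 4 (thin lens f=-40): x=-4023/175 (≈-22.9886) theta=-6563/7000 (≈-0.9376)
After 5 (propagate distance d=12 (to screen)): x=-59919/1750 (≈-34.2394) theta=-6563/7000 (≈-0.9376)
Rounded to 4 decimal places: x = -34.2394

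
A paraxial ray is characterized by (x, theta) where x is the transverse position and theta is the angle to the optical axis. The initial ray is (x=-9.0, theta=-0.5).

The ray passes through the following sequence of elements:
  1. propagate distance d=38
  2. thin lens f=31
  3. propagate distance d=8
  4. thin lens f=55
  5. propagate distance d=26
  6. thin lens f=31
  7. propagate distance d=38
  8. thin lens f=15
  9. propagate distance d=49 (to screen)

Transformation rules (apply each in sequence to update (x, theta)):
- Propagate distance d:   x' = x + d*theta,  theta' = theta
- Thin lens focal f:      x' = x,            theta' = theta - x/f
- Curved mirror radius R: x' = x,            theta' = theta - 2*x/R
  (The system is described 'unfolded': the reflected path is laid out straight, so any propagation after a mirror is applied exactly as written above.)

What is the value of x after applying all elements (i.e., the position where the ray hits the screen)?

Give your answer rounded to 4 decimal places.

Initial: x=-9.0000 theta=-0.5000
After 1 (propagate distance d=38): x=-28.0000 theta=-0.5000
After 2 (thin lens f=31): x=-28.0000 theta=25/62 (≈0.4032)
After 3 (propagate distance d=8): x=-768/31 (≈-24.7742) theta=25/62 (≈0.4032)
After 4 (thin lens f=55): x=-768/31 (≈-24.7742) theta=2911/3410 (≈0.8537)
After 5 (propagate distance d=26): x=-4397/1705 (≈-2.5789) theta=2911/3410 (≈0.8537)
After 6 (thin lens f=31): x=-4397/1705 (≈-2.5789) theta=19807/21142 (≈0.9369)
After 7 (propagate distance d=38): x=1745358/52855 (≈33.0216) theta=19807/21142 (≈0.9369)
After 8 (thin lens f=15): x=1745358/52855 (≈33.0216) theta=-668397/528550 (≈-1.2646)
After 9 (propagate distance d=49 (to screen)): x=-15297873/528550 (≈-28.9431) theta=-668397/528550 (≈-1.2646)
Rounded to 4 decimal places: x = -28.9431

Answer: -28.9431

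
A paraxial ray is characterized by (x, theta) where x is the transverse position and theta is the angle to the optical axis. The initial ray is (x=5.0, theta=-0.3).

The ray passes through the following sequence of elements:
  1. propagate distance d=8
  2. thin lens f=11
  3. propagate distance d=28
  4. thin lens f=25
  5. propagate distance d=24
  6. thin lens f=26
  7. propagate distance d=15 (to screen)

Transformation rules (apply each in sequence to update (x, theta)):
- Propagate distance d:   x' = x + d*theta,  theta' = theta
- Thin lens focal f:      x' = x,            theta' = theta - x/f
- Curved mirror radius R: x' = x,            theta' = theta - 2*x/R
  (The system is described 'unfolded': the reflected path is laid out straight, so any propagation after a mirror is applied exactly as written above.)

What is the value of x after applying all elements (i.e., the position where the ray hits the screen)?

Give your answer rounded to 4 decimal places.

Initial: x=5.0000 theta=-0.3000
After 1 (propagate distance d=8): x=2.6000 theta=-0.3000
After 2 (thin lens f=11): x=2.6000 theta=-59/110 (≈-0.5364)
After 3 (propagate distance d=28): x=-683/55 (≈-12.4182) theta=-59/110 (≈-0.5364)
After 4 (thin lens f=25): x=-683/55 (≈-12.4182) theta=-109/2750 (≈-0.0396)
After 5 (propagate distance d=24): x=-18383/1375 (≈-13.3695) theta=-109/2750 (≈-0.0396)
After 6 (thin lens f=26): x=-18383/1375 (≈-13.3695) theta=8483/17875 (≈0.4746)
After 7 (propagate distance d=15 (to screen)): x=-111734/17875 (≈-6.2509) theta=8483/17875 (≈0.4746)
Rounded to 4 decimal places: x = -6.2509

Answer: -6.2509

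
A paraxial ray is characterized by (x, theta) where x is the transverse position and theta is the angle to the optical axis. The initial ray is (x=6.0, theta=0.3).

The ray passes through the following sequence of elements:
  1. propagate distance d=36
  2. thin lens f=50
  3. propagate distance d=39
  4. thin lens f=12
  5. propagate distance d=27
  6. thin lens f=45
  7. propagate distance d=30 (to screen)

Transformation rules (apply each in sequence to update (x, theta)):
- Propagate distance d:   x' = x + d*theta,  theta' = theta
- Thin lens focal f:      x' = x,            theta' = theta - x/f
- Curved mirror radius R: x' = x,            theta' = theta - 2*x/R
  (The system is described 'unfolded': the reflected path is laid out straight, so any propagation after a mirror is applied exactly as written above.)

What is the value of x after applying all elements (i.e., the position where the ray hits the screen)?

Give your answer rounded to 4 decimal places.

Answer: -46.3090

Derivation:
Initial: x=6.0000 theta=0.3000
After 1 (propagate distance d=36): x=16.8000 theta=0.3000
After 2 (thin lens f=50): x=16.8000 theta=-0.0360
After 3 (propagate distance d=39): x=15.3960 theta=-0.0360
After 4 (thin lens f=12): x=15.3960 theta=-1.3190
After 5 (propagate distance d=27): x=-20.2170 theta=-1.3190
After 6 (thin lens f=45): x=-20.2170 theta=-6523/7500 (≈-0.8697)
After 7 (propagate distance d=30 (to screen)): x=-46.3090 theta=-6523/7500 (≈-0.8697)
Rounded to 4 decimal places: x = -46.3090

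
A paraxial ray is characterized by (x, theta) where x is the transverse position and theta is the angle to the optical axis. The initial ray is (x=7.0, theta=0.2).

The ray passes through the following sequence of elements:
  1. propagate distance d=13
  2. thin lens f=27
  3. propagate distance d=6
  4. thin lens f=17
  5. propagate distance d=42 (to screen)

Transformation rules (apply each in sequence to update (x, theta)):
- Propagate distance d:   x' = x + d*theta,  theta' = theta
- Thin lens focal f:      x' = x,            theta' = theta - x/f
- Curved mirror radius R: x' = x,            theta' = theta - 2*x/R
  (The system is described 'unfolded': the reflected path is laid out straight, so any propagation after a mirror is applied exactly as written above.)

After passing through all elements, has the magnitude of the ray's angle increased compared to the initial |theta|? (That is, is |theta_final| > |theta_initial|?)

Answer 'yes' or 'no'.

Answer: yes

Derivation:
Initial: x=7.0000 theta=0.2000
After 1 (propagate distance d=13): x=9.6000 theta=0.2000
After 2 (thin lens f=27): x=9.6000 theta=-7/45 (≈-0.1556)
After 3 (propagate distance d=6): x=26/3 (≈8.6667) theta=-7/45 (≈-0.1556)
After 4 (thin lens f=17): x=26/3 (≈8.6667) theta=-509/765 (≈-0.6654)
After 5 (propagate distance d=42 (to screen)): x=-4916/255 (≈-19.2784) theta=-509/765 (≈-0.6654)
|theta_initial|=0.2000 |theta_final|=509/765 (≈0.6654) -> increased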